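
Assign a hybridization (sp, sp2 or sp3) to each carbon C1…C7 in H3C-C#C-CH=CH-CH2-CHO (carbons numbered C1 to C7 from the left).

C1 (4 σ bonds) has steric number 4: sp3.
C2 — 2 σ bonds, plus two π bonds. Steric number 2, so sp.
C3 — 2 σ bonds, plus two π bonds. Steric number 2, so sp.
C4: 3 σ bonds, plus one π bond; 3 regions of electron density → sp2.
C5 is sp2: 3 σ bonds, plus one π bond, 3 electron-density regions.
C6: 4 σ bonds — 4 electron domains, sp3.
C7 is sp2: 3 σ bonds, plus one π bond, 3 electron-density regions.

C1 sp3, C2 sp, C3 sp, C4 sp2, C5 sp2, C6 sp3, C7 sp2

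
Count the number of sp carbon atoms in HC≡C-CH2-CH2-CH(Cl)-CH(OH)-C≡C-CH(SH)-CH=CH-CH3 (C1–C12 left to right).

C1: sp ✓
C2: sp ✓
C3: sp3
C4: sp3
C5: sp3
C6: sp3
C7: sp ✓
C8: sp ✓
C9: sp3
C10: sp2
C11: sp2
C12: sp3
C1, C2, C7, C8 → 4 sp carbons.

4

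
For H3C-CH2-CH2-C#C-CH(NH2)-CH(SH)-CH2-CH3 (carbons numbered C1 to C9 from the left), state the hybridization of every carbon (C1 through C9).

C1 is sp3: 4 σ bonds, 4 electron-density regions.
C2 — 4 σ bonds. Steric number 4, so sp3.
C3: 4 σ bonds — 4 electron domains, sp3.
C4 — 2 σ bonds, plus two π bonds. Steric number 2, so sp.
C5 (2 σ bonds, plus two π bonds) has steric number 2: sp.
C6: 4 σ bonds; 4 regions of electron density → sp3.
C7 is sp3: 4 σ bonds, 4 electron-density regions.
C8 is sp3: 4 σ bonds, 4 electron-density regions.
C9 (4 σ bonds) has steric number 4: sp3.

C1 sp3, C2 sp3, C3 sp3, C4 sp, C5 sp, C6 sp3, C7 sp3, C8 sp3, C9 sp3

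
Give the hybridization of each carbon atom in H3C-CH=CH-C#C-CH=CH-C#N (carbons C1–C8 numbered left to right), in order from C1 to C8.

C1 (4 σ bonds) has steric number 4: sp3.
C2 has 3 σ bonds, plus one π bond: steric number 3 → sp2.
C3 — 3 σ bonds, plus one π bond. Steric number 3, so sp2.
C4 is sp: 2 σ bonds, plus two π bonds, 2 electron-density regions.
C5 has 2 σ bonds, plus two π bonds: steric number 2 → sp.
C6: 3 σ bonds, plus one π bond — 3 electron domains, sp2.
C7 carries 3 σ bonds, plus one π bond, giving a steric number of 3, so it is sp2.
C8 carries 2 σ bonds, plus two π bonds, giving a steric number of 2, so it is sp.

C1 sp3, C2 sp2, C3 sp2, C4 sp, C5 sp, C6 sp2, C7 sp2, C8 sp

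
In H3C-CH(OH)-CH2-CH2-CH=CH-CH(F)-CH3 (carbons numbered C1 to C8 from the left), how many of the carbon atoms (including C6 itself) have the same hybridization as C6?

2

C6 is sp2 (one π bond).
C1: sp3
C2: sp3
C3: sp3
C4: sp3
C5: sp2 ✓
C6: sp2 ✓
C7: sp3
C8: sp3
2 carbons are sp2.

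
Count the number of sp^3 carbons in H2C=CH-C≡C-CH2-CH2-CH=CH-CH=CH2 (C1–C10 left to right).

C1: sp2
C2: sp2
C3: sp
C4: sp
C5: sp3 ✓
C6: sp3 ✓
C7: sp2
C8: sp2
C9: sp2
C10: sp2
C5, C6 → 2 sp3 carbons.

2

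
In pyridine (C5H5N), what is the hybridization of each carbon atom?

sp2

Each carbon atom — 3 σ bonds, plus one π bond. Steric number 3, so sp2.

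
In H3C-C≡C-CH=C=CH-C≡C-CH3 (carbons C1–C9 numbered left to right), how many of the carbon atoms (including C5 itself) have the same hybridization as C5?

C5 is sp (two π bonds).
C1: sp3
C2: sp ✓
C3: sp ✓
C4: sp2
C5: sp ✓
C6: sp2
C7: sp ✓
C8: sp ✓
C9: sp3
5 carbons are sp.

5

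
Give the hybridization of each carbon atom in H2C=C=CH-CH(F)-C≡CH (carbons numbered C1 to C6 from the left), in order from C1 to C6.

C1: 3 σ bonds, plus one π bond — 3 electron domains, sp2.
C2 — 2 σ bonds, plus two π bonds. Steric number 2, so sp.
C3 carries 3 σ bonds, plus one π bond, giving a steric number of 3, so it is sp2.
C4 carries 4 σ bonds, giving a steric number of 4, so it is sp3.
C5: 2 σ bonds, plus two π bonds — 2 electron domains, sp.
C6: 2 σ bonds, plus two π bonds; 2 regions of electron density → sp.

C1 sp2, C2 sp, C3 sp2, C4 sp3, C5 sp, C6 sp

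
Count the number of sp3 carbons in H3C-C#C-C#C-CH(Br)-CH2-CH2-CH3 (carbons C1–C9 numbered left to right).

C1: sp3 ✓
C2: sp
C3: sp
C4: sp
C5: sp
C6: sp3 ✓
C7: sp3 ✓
C8: sp3 ✓
C9: sp3 ✓
C1, C6, C7, C8, C9 → 5 sp3 carbons.

5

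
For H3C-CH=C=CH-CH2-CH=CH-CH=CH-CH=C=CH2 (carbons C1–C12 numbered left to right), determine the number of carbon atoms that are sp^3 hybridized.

2

C1: sp3 ✓
C2: sp2
C3: sp
C4: sp2
C5: sp3 ✓
C6: sp2
C7: sp2
C8: sp2
C9: sp2
C10: sp2
C11: sp
C12: sp2
C1, C5 → 2 sp3 carbons.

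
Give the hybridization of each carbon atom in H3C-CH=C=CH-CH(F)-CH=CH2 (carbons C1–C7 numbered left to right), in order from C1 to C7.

C1 has 4 σ bonds: steric number 4 → sp3.
C2 is sp2: 3 σ bonds, plus one π bond, 3 electron-density regions.
C3 (2 σ bonds, plus two π bonds) has steric number 2: sp.
C4 (3 σ bonds, plus one π bond) has steric number 3: sp2.
C5: 4 σ bonds — 4 electron domains, sp3.
C6: 3 σ bonds, plus one π bond; 3 regions of electron density → sp2.
C7 (3 σ bonds, plus one π bond) has steric number 3: sp2.

C1 sp3, C2 sp2, C3 sp, C4 sp2, C5 sp3, C6 sp2, C7 sp2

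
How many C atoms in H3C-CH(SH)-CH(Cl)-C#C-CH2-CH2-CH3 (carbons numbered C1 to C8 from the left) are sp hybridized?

2

C1: sp3
C2: sp3
C3: sp3
C4: sp ✓
C5: sp ✓
C6: sp3
C7: sp3
C8: sp3
C4, C5 → 2 sp carbons.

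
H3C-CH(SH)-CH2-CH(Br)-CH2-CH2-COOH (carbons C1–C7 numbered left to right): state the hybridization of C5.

C5: 4 σ bonds; 4 regions of electron density → sp3.

sp3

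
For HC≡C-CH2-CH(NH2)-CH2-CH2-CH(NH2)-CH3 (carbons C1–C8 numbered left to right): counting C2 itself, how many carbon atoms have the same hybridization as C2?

2

C2 is sp (two π bonds).
C1: sp ✓
C2: sp ✓
C3: sp3
C4: sp3
C5: sp3
C6: sp3
C7: sp3
C8: sp3
2 carbons are sp.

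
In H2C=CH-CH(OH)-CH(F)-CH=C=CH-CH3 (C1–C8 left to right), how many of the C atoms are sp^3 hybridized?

3

C1: sp2
C2: sp2
C3: sp3 ✓
C4: sp3 ✓
C5: sp2
C6: sp
C7: sp2
C8: sp3 ✓
C3, C4, C8 → 3 sp3 carbons.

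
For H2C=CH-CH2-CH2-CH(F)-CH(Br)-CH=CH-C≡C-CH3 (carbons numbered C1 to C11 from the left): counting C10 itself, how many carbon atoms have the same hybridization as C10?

C10 is sp (two π bonds).
C1: sp2
C2: sp2
C3: sp3
C4: sp3
C5: sp3
C6: sp3
C7: sp2
C8: sp2
C9: sp ✓
C10: sp ✓
C11: sp3
2 carbons are sp.

2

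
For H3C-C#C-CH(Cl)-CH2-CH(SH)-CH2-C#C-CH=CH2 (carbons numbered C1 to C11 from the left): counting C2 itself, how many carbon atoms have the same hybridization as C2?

C2 is sp (two π bonds).
C1: sp3
C2: sp ✓
C3: sp ✓
C4: sp3
C5: sp3
C6: sp3
C7: sp3
C8: sp ✓
C9: sp ✓
C10: sp2
C11: sp2
4 carbons are sp.

4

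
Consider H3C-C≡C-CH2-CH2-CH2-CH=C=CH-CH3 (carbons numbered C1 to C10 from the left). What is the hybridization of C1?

sp^3

C1 — 4 σ bonds. Steric number 4, so sp3.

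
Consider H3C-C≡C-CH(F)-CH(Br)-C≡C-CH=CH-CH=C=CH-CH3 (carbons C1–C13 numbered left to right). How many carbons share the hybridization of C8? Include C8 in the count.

4

C8 is sp2 (one π bond).
C1: sp3
C2: sp
C3: sp
C4: sp3
C5: sp3
C6: sp
C7: sp
C8: sp2 ✓
C9: sp2 ✓
C10: sp2 ✓
C11: sp
C12: sp2 ✓
C13: sp3
4 carbons are sp2.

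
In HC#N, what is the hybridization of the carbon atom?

The carbon atom — 2 σ bonds, plus two π bonds. Steric number 2, so sp.

sp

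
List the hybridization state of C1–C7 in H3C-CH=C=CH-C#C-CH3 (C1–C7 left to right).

C1 sp3, C2 sp2, C3 sp, C4 sp2, C5 sp, C6 sp, C7 sp3

C1: 4 σ bonds — 4 electron domains, sp3.
C2 — 3 σ bonds, plus one π bond. Steric number 3, so sp2.
C3 carries 2 σ bonds, plus two π bonds, giving a steric number of 2, so it is sp.
C4: 3 σ bonds, plus one π bond — 3 electron domains, sp2.
C5 — 2 σ bonds, plus two π bonds. Steric number 2, so sp.
C6 is sp: 2 σ bonds, plus two π bonds, 2 electron-density regions.
C7: 4 σ bonds — 4 electron domains, sp3.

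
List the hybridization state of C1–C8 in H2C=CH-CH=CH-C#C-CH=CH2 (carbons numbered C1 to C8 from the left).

C1 sp2, C2 sp2, C3 sp2, C4 sp2, C5 sp, C6 sp, C7 sp2, C8 sp2

C1 has 3 σ bonds, plus one π bond: steric number 3 → sp2.
C2 is sp2: 3 σ bonds, plus one π bond, 3 electron-density regions.
C3 (3 σ bonds, plus one π bond) has steric number 3: sp2.
C4 is sp2: 3 σ bonds, plus one π bond, 3 electron-density regions.
C5 carries 2 σ bonds, plus two π bonds, giving a steric number of 2, so it is sp.
C6 carries 2 σ bonds, plus two π bonds, giving a steric number of 2, so it is sp.
C7 is sp2: 3 σ bonds, plus one π bond, 3 electron-density regions.
C8 carries 3 σ bonds, plus one π bond, giving a steric number of 3, so it is sp2.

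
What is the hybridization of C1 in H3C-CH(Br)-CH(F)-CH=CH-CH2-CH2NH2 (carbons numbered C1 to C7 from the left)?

sp³

C1: 4 σ bonds; 4 regions of electron density → sp3.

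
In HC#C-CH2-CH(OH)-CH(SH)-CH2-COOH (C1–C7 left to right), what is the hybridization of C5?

C5 — 4 σ bonds. Steric number 4, so sp3.

sp3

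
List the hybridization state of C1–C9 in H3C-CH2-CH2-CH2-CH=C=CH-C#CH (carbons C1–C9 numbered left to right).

C1 carries 4 σ bonds, giving a steric number of 4, so it is sp3.
C2 is sp3: 4 σ bonds, 4 electron-density regions.
C3: 4 σ bonds; 4 regions of electron density → sp3.
C4: 4 σ bonds; 4 regions of electron density → sp3.
C5 (3 σ bonds, plus one π bond) has steric number 3: sp2.
C6 (2 σ bonds, plus two π bonds) has steric number 2: sp.
C7: 3 σ bonds, plus one π bond — 3 electron domains, sp2.
C8: 2 σ bonds, plus two π bonds; 2 regions of electron density → sp.
C9 (2 σ bonds, plus two π bonds) has steric number 2: sp.

C1 sp3, C2 sp3, C3 sp3, C4 sp3, C5 sp2, C6 sp, C7 sp2, C8 sp, C9 sp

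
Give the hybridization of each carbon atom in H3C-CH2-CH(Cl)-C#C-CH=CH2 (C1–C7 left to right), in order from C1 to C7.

C1 has 4 σ bonds: steric number 4 → sp3.
C2: 4 σ bonds — 4 electron domains, sp3.
C3 — 4 σ bonds. Steric number 4, so sp3.
C4 (2 σ bonds, plus two π bonds) has steric number 2: sp.
C5: 2 σ bonds, plus two π bonds; 2 regions of electron density → sp.
C6: 3 σ bonds, plus one π bond — 3 electron domains, sp2.
C7 — 3 σ bonds, plus one π bond. Steric number 3, so sp2.

C1 sp3, C2 sp3, C3 sp3, C4 sp, C5 sp, C6 sp2, C7 sp2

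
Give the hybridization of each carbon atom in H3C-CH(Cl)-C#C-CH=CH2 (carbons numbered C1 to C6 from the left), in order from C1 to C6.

C1 sp3, C2 sp3, C3 sp, C4 sp, C5 sp2, C6 sp2

C1: 4 σ bonds — 4 electron domains, sp3.
C2 carries 4 σ bonds, giving a steric number of 4, so it is sp3.
C3 has 2 σ bonds, plus two π bonds: steric number 2 → sp.
C4 carries 2 σ bonds, plus two π bonds, giving a steric number of 2, so it is sp.
C5: 3 σ bonds, plus one π bond; 3 regions of electron density → sp2.
C6 (3 σ bonds, plus one π bond) has steric number 3: sp2.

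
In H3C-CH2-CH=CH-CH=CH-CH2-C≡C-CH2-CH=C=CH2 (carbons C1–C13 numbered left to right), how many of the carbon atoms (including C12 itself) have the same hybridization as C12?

3

C12 is sp (two π bonds).
C1: sp3
C2: sp3
C3: sp2
C4: sp2
C5: sp2
C6: sp2
C7: sp3
C8: sp ✓
C9: sp ✓
C10: sp3
C11: sp2
C12: sp ✓
C13: sp2
3 carbons are sp.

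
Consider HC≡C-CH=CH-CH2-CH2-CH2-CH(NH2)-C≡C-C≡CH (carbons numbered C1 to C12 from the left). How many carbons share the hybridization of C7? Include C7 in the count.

4

C7 is sp3 (only σ bonds).
C1: sp
C2: sp
C3: sp2
C4: sp2
C5: sp3 ✓
C6: sp3 ✓
C7: sp3 ✓
C8: sp3 ✓
C9: sp
C10: sp
C11: sp
C12: sp
4 carbons are sp3.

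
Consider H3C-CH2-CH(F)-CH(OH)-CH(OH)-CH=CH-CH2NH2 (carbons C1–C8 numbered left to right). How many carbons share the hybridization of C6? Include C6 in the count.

C6 is sp2 (one π bond).
C1: sp3
C2: sp3
C3: sp3
C4: sp3
C5: sp3
C6: sp2 ✓
C7: sp2 ✓
C8: sp3
2 carbons are sp2.

2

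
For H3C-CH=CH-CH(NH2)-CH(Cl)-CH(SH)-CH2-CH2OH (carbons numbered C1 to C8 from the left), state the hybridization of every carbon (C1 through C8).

C1 — 4 σ bonds. Steric number 4, so sp3.
C2 carries 3 σ bonds, plus one π bond, giving a steric number of 3, so it is sp2.
C3 has 3 σ bonds, plus one π bond: steric number 3 → sp2.
C4 carries 4 σ bonds, giving a steric number of 4, so it is sp3.
C5 has 4 σ bonds: steric number 4 → sp3.
C6 is sp3: 4 σ bonds, 4 electron-density regions.
C7 carries 4 σ bonds, giving a steric number of 4, so it is sp3.
C8: 4 σ bonds; 4 regions of electron density → sp3.

C1 sp3, C2 sp2, C3 sp2, C4 sp3, C5 sp3, C6 sp3, C7 sp3, C8 sp3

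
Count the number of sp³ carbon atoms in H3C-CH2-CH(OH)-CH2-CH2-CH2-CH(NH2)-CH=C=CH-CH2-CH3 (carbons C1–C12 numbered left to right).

9

C1: sp3 ✓
C2: sp3 ✓
C3: sp3 ✓
C4: sp3 ✓
C5: sp3 ✓
C6: sp3 ✓
C7: sp3 ✓
C8: sp2
C9: sp
C10: sp2
C11: sp3 ✓
C12: sp3 ✓
C1, C2, C3, C4, C5, C6, C7, C11, C12 → 9 sp3 carbons.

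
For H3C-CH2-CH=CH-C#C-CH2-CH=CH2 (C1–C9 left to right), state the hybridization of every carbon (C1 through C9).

C1 sp3, C2 sp3, C3 sp2, C4 sp2, C5 sp, C6 sp, C7 sp3, C8 sp2, C9 sp2

C1 is sp3: 4 σ bonds, 4 electron-density regions.
C2 — 4 σ bonds. Steric number 4, so sp3.
C3: 3 σ bonds, plus one π bond; 3 regions of electron density → sp2.
C4: 3 σ bonds, plus one π bond — 3 electron domains, sp2.
C5 carries 2 σ bonds, plus two π bonds, giving a steric number of 2, so it is sp.
C6 is sp: 2 σ bonds, plus two π bonds, 2 electron-density regions.
C7: 4 σ bonds; 4 regions of electron density → sp3.
C8 — 3 σ bonds, plus one π bond. Steric number 3, so sp2.
C9 — 3 σ bonds, plus one π bond. Steric number 3, so sp2.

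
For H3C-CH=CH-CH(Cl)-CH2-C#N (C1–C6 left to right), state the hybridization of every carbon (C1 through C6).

C1 sp3, C2 sp2, C3 sp2, C4 sp3, C5 sp3, C6 sp

C1: 4 σ bonds — 4 electron domains, sp3.
C2 — 3 σ bonds, plus one π bond. Steric number 3, so sp2.
C3 (3 σ bonds, plus one π bond) has steric number 3: sp2.
C4 — 4 σ bonds. Steric number 4, so sp3.
C5 is sp3: 4 σ bonds, 4 electron-density regions.
C6 — 2 σ bonds, plus two π bonds. Steric number 2, so sp.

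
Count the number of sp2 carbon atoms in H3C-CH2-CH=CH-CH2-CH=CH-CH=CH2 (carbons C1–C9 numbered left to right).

6

C1: sp3
C2: sp3
C3: sp2 ✓
C4: sp2 ✓
C5: sp3
C6: sp2 ✓
C7: sp2 ✓
C8: sp2 ✓
C9: sp2 ✓
C3, C4, C6, C7, C8, C9 → 6 sp2 carbons.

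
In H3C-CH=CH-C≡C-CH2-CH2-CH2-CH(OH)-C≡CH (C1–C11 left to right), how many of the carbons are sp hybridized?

4

C1: sp3
C2: sp2
C3: sp2
C4: sp ✓
C5: sp ✓
C6: sp3
C7: sp3
C8: sp3
C9: sp3
C10: sp ✓
C11: sp ✓
C4, C5, C10, C11 → 4 sp carbons.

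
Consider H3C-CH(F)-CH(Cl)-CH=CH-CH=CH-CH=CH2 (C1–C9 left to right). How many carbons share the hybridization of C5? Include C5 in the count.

C5 is sp2 (one π bond).
C1: sp3
C2: sp3
C3: sp3
C4: sp2 ✓
C5: sp2 ✓
C6: sp2 ✓
C7: sp2 ✓
C8: sp2 ✓
C9: sp2 ✓
6 carbons are sp2.

6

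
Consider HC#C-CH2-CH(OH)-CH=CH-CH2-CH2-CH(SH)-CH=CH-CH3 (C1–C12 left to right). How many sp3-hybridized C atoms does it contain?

6

C1: sp
C2: sp
C3: sp3 ✓
C4: sp3 ✓
C5: sp2
C6: sp2
C7: sp3 ✓
C8: sp3 ✓
C9: sp3 ✓
C10: sp2
C11: sp2
C12: sp3 ✓
C3, C4, C7, C8, C9, C12 → 6 sp3 carbons.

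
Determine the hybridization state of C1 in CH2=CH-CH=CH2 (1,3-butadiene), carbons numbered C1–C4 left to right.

sp²

C1 carries 3 σ bonds, plus one π bond, giving a steric number of 3, so it is sp2.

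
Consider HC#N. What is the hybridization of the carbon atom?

The carbon atom (2 σ bonds, plus two π bonds) has steric number 2: sp.

sp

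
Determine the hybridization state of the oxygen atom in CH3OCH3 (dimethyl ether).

sp^3

Two σ bonds + two lone pairs = steric number 4 → sp3.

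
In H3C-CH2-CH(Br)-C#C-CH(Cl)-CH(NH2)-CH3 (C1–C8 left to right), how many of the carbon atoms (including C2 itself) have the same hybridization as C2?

6

C2 is sp3 (only σ bonds).
C1: sp3 ✓
C2: sp3 ✓
C3: sp3 ✓
C4: sp
C5: sp
C6: sp3 ✓
C7: sp3 ✓
C8: sp3 ✓
6 carbons are sp3.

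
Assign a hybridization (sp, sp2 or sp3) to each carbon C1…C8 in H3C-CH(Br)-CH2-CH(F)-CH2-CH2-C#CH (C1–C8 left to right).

C1 sp3, C2 sp3, C3 sp3, C4 sp3, C5 sp3, C6 sp3, C7 sp, C8 sp

C1: 4 σ bonds; 4 regions of electron density → sp3.
C2 carries 4 σ bonds, giving a steric number of 4, so it is sp3.
C3 (4 σ bonds) has steric number 4: sp3.
C4 is sp3: 4 σ bonds, 4 electron-density regions.
C5 is sp3: 4 σ bonds, 4 electron-density regions.
C6: 4 σ bonds; 4 regions of electron density → sp3.
C7 — 2 σ bonds, plus two π bonds. Steric number 2, so sp.
C8: 2 σ bonds, plus two π bonds — 2 electron domains, sp.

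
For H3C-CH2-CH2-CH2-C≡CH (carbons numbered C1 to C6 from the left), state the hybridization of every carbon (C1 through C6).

C1 (4 σ bonds) has steric number 4: sp3.
C2 has 4 σ bonds: steric number 4 → sp3.
C3 has 4 σ bonds: steric number 4 → sp3.
C4 is sp3: 4 σ bonds, 4 electron-density regions.
C5 is sp: 2 σ bonds, plus two π bonds, 2 electron-density regions.
C6 (2 σ bonds, plus two π bonds) has steric number 2: sp.

C1 sp3, C2 sp3, C3 sp3, C4 sp3, C5 sp, C6 sp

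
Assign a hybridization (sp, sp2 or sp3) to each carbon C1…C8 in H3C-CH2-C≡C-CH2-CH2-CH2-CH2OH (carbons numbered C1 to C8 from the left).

C1 sp3, C2 sp3, C3 sp, C4 sp, C5 sp3, C6 sp3, C7 sp3, C8 sp3

C1: 4 σ bonds — 4 electron domains, sp3.
C2 (4 σ bonds) has steric number 4: sp3.
C3 has 2 σ bonds, plus two π bonds: steric number 2 → sp.
C4 (2 σ bonds, plus two π bonds) has steric number 2: sp.
C5: 4 σ bonds; 4 regions of electron density → sp3.
C6: 4 σ bonds — 4 electron domains, sp3.
C7 — 4 σ bonds. Steric number 4, so sp3.
C8 carries 4 σ bonds, giving a steric number of 4, so it is sp3.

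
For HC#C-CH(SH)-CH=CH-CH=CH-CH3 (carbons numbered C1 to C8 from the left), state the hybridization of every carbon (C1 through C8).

C1: 2 σ bonds, plus two π bonds — 2 electron domains, sp.
C2: 2 σ bonds, plus two π bonds — 2 electron domains, sp.
C3: 4 σ bonds; 4 regions of electron density → sp3.
C4 carries 3 σ bonds, plus one π bond, giving a steric number of 3, so it is sp2.
C5 — 3 σ bonds, plus one π bond. Steric number 3, so sp2.
C6: 3 σ bonds, plus one π bond — 3 electron domains, sp2.
C7: 3 σ bonds, plus one π bond — 3 electron domains, sp2.
C8 (4 σ bonds) has steric number 4: sp3.

C1 sp, C2 sp, C3 sp3, C4 sp2, C5 sp2, C6 sp2, C7 sp2, C8 sp3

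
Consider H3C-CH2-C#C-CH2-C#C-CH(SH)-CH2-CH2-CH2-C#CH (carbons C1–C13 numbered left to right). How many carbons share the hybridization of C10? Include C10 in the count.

C10 is sp3 (only σ bonds).
C1: sp3 ✓
C2: sp3 ✓
C3: sp
C4: sp
C5: sp3 ✓
C6: sp
C7: sp
C8: sp3 ✓
C9: sp3 ✓
C10: sp3 ✓
C11: sp3 ✓
C12: sp
C13: sp
7 carbons are sp3.

7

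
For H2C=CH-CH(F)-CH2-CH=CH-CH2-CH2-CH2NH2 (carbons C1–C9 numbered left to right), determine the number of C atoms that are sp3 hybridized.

5

C1: sp2
C2: sp2
C3: sp3 ✓
C4: sp3 ✓
C5: sp2
C6: sp2
C7: sp3 ✓
C8: sp3 ✓
C9: sp3 ✓
C3, C4, C7, C8, C9 → 5 sp3 carbons.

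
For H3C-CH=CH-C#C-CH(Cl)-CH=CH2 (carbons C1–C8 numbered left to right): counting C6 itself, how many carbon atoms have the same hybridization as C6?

2

C6 is sp3 (only σ bonds).
C1: sp3 ✓
C2: sp2
C3: sp2
C4: sp
C5: sp
C6: sp3 ✓
C7: sp2
C8: sp2
2 carbons are sp3.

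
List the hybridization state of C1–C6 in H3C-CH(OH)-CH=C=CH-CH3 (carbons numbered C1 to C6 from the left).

C1 — 4 σ bonds. Steric number 4, so sp3.
C2 has 4 σ bonds: steric number 4 → sp3.
C3: 3 σ bonds, plus one π bond — 3 electron domains, sp2.
C4 has 2 σ bonds, plus two π bonds: steric number 2 → sp.
C5 is sp2: 3 σ bonds, plus one π bond, 3 electron-density regions.
C6 has 4 σ bonds: steric number 4 → sp3.

C1 sp3, C2 sp3, C3 sp2, C4 sp, C5 sp2, C6 sp3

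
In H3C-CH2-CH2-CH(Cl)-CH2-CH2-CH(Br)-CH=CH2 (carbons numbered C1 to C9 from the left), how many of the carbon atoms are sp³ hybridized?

7

C1: sp3 ✓
C2: sp3 ✓
C3: sp3 ✓
C4: sp3 ✓
C5: sp3 ✓
C6: sp3 ✓
C7: sp3 ✓
C8: sp2
C9: sp2
C1, C2, C3, C4, C5, C6, C7 → 7 sp3 carbons.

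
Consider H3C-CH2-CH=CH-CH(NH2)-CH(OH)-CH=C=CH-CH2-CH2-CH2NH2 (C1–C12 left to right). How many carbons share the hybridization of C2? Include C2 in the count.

C2 is sp3 (only σ bonds).
C1: sp3 ✓
C2: sp3 ✓
C3: sp2
C4: sp2
C5: sp3 ✓
C6: sp3 ✓
C7: sp2
C8: sp
C9: sp2
C10: sp3 ✓
C11: sp3 ✓
C12: sp3 ✓
7 carbons are sp3.

7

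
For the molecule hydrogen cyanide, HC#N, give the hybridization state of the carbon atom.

The carbon atom: 2 σ bonds, plus two π bonds — 2 electron domains, sp.

sp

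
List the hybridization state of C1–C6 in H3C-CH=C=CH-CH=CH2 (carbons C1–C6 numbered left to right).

C1 sp3, C2 sp2, C3 sp, C4 sp2, C5 sp2, C6 sp2

C1 — 4 σ bonds. Steric number 4, so sp3.
C2 — 3 σ bonds, plus one π bond. Steric number 3, so sp2.
C3 carries 2 σ bonds, plus two π bonds, giving a steric number of 2, so it is sp.
C4 (3 σ bonds, plus one π bond) has steric number 3: sp2.
C5 carries 3 σ bonds, plus one π bond, giving a steric number of 3, so it is sp2.
C6 carries 3 σ bonds, plus one π bond, giving a steric number of 3, so it is sp2.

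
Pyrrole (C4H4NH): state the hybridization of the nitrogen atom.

sp2

N has three σ bonds; its lone pair occupies the p orbital and is part of the aromatic π system, so N is sp2 (not the sp3 a naive steric count of 4 would give).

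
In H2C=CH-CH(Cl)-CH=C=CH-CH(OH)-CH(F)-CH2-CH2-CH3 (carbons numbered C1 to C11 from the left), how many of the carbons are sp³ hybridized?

6

C1: sp2
C2: sp2
C3: sp3 ✓
C4: sp2
C5: sp
C6: sp2
C7: sp3 ✓
C8: sp3 ✓
C9: sp3 ✓
C10: sp3 ✓
C11: sp3 ✓
C3, C7, C8, C9, C10, C11 → 6 sp3 carbons.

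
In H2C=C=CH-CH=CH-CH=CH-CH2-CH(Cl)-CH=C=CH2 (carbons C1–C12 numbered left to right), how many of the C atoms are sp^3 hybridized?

2

C1: sp2
C2: sp
C3: sp2
C4: sp2
C5: sp2
C6: sp2
C7: sp2
C8: sp3 ✓
C9: sp3 ✓
C10: sp2
C11: sp
C12: sp2
C8, C9 → 2 sp3 carbons.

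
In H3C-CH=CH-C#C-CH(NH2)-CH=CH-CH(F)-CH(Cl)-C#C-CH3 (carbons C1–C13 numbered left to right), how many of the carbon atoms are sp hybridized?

4

C1: sp3
C2: sp2
C3: sp2
C4: sp ✓
C5: sp ✓
C6: sp3
C7: sp2
C8: sp2
C9: sp3
C10: sp3
C11: sp ✓
C12: sp ✓
C13: sp3
C4, C5, C11, C12 → 4 sp carbons.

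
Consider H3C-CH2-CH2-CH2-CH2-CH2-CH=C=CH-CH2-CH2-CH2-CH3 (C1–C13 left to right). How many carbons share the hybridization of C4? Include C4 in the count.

10

C4 is sp3 (only σ bonds).
C1: sp3 ✓
C2: sp3 ✓
C3: sp3 ✓
C4: sp3 ✓
C5: sp3 ✓
C6: sp3 ✓
C7: sp2
C8: sp
C9: sp2
C10: sp3 ✓
C11: sp3 ✓
C12: sp3 ✓
C13: sp3 ✓
10 carbons are sp3.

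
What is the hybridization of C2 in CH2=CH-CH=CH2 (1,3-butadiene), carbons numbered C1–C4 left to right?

C2: 3 σ bonds, plus one π bond — 3 electron domains, sp2.

sp2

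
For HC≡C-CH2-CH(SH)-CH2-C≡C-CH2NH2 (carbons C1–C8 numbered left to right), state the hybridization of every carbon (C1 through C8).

C1 is sp: 2 σ bonds, plus two π bonds, 2 electron-density regions.
C2 — 2 σ bonds, plus two π bonds. Steric number 2, so sp.
C3 is sp3: 4 σ bonds, 4 electron-density regions.
C4 carries 4 σ bonds, giving a steric number of 4, so it is sp3.
C5: 4 σ bonds; 4 regions of electron density → sp3.
C6 — 2 σ bonds, plus two π bonds. Steric number 2, so sp.
C7 — 2 σ bonds, plus two π bonds. Steric number 2, so sp.
C8 has 4 σ bonds: steric number 4 → sp3.

C1 sp, C2 sp, C3 sp3, C4 sp3, C5 sp3, C6 sp, C7 sp, C8 sp3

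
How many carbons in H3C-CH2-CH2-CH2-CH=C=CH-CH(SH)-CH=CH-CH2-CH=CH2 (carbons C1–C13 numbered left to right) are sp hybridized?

1

C1: sp3
C2: sp3
C3: sp3
C4: sp3
C5: sp2
C6: sp ✓
C7: sp2
C8: sp3
C9: sp2
C10: sp2
C11: sp3
C12: sp2
C13: sp2
C6 → 1 sp carbon.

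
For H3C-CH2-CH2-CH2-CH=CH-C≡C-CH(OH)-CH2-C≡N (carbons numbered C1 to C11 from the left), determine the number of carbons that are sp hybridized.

3

C1: sp3
C2: sp3
C3: sp3
C4: sp3
C5: sp2
C6: sp2
C7: sp ✓
C8: sp ✓
C9: sp3
C10: sp3
C11: sp ✓
C7, C8, C11 → 3 sp carbons.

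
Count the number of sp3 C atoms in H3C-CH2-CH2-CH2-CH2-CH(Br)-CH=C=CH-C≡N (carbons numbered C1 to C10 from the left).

C1: sp3 ✓
C2: sp3 ✓
C3: sp3 ✓
C4: sp3 ✓
C5: sp3 ✓
C6: sp3 ✓
C7: sp2
C8: sp
C9: sp2
C10: sp
C1, C2, C3, C4, C5, C6 → 6 sp3 carbons.

6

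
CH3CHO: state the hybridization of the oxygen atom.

The oxygen atom: 1 σ bond and 2 lone pairs, plus one π bond; 3 regions of electron density → sp2.

sp^2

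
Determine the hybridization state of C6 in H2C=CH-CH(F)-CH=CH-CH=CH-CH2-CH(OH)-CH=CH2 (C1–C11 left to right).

sp2

C6: 3 σ bonds, plus one π bond — 3 electron domains, sp2.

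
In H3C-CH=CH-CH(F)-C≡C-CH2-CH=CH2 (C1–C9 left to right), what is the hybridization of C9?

sp^2

C9 (3 σ bonds, plus one π bond) has steric number 3: sp2.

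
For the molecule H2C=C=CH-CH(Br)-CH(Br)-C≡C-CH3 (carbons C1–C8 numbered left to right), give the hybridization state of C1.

sp²

C1 (3 σ bonds, plus one π bond) has steric number 3: sp2.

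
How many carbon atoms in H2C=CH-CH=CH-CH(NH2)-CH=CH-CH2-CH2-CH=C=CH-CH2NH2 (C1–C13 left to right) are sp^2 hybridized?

8

C1: sp2 ✓
C2: sp2 ✓
C3: sp2 ✓
C4: sp2 ✓
C5: sp3
C6: sp2 ✓
C7: sp2 ✓
C8: sp3
C9: sp3
C10: sp2 ✓
C11: sp
C12: sp2 ✓
C13: sp3
C1, C2, C3, C4, C6, C7, C10, C12 → 8 sp2 carbons.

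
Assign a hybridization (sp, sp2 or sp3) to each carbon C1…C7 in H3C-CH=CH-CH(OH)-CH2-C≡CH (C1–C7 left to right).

C1 has 4 σ bonds: steric number 4 → sp3.
C2 carries 3 σ bonds, plus one π bond, giving a steric number of 3, so it is sp2.
C3 is sp2: 3 σ bonds, plus one π bond, 3 electron-density regions.
C4 is sp3: 4 σ bonds, 4 electron-density regions.
C5 — 4 σ bonds. Steric number 4, so sp3.
C6 is sp: 2 σ bonds, plus two π bonds, 2 electron-density regions.
C7 carries 2 σ bonds, plus two π bonds, giving a steric number of 2, so it is sp.

C1 sp3, C2 sp2, C3 sp2, C4 sp3, C5 sp3, C6 sp, C7 sp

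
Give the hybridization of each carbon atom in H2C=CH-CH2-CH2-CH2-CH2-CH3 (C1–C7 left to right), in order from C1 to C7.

C1: 3 σ bonds, plus one π bond; 3 regions of electron density → sp2.
C2: 3 σ bonds, plus one π bond — 3 electron domains, sp2.
C3 is sp3: 4 σ bonds, 4 electron-density regions.
C4: 4 σ bonds; 4 regions of electron density → sp3.
C5 carries 4 σ bonds, giving a steric number of 4, so it is sp3.
C6 has 4 σ bonds: steric number 4 → sp3.
C7 is sp3: 4 σ bonds, 4 electron-density regions.

C1 sp2, C2 sp2, C3 sp3, C4 sp3, C5 sp3, C6 sp3, C7 sp3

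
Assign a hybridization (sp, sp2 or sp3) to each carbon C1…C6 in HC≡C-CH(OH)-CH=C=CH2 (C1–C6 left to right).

C1 sp, C2 sp, C3 sp3, C4 sp2, C5 sp, C6 sp2

C1: 2 σ bonds, plus two π bonds — 2 electron domains, sp.
C2: 2 σ bonds, plus two π bonds; 2 regions of electron density → sp.
C3 — 4 σ bonds. Steric number 4, so sp3.
C4: 3 σ bonds, plus one π bond — 3 electron domains, sp2.
C5 — 2 σ bonds, plus two π bonds. Steric number 2, so sp.
C6 — 3 σ bonds, plus one π bond. Steric number 3, so sp2.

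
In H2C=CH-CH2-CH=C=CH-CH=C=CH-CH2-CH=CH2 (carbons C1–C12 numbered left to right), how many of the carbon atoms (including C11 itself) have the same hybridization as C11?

8

C11 is sp2 (one π bond).
C1: sp2 ✓
C2: sp2 ✓
C3: sp3
C4: sp2 ✓
C5: sp
C6: sp2 ✓
C7: sp2 ✓
C8: sp
C9: sp2 ✓
C10: sp3
C11: sp2 ✓
C12: sp2 ✓
8 carbons are sp2.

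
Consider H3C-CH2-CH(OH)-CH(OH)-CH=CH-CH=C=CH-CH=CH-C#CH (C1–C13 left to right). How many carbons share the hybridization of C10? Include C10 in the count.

6

C10 is sp2 (one π bond).
C1: sp3
C2: sp3
C3: sp3
C4: sp3
C5: sp2 ✓
C6: sp2 ✓
C7: sp2 ✓
C8: sp
C9: sp2 ✓
C10: sp2 ✓
C11: sp2 ✓
C12: sp
C13: sp
6 carbons are sp2.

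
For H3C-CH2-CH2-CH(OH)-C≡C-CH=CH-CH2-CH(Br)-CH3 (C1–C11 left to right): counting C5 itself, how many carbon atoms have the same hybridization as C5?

C5 is sp (two π bonds).
C1: sp3
C2: sp3
C3: sp3
C4: sp3
C5: sp ✓
C6: sp ✓
C7: sp2
C8: sp2
C9: sp3
C10: sp3
C11: sp3
2 carbons are sp.

2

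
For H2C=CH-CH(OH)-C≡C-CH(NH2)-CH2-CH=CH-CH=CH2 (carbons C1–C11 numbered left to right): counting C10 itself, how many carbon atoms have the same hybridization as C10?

6

C10 is sp2 (one π bond).
C1: sp2 ✓
C2: sp2 ✓
C3: sp3
C4: sp
C5: sp
C6: sp3
C7: sp3
C8: sp2 ✓
C9: sp2 ✓
C10: sp2 ✓
C11: sp2 ✓
6 carbons are sp2.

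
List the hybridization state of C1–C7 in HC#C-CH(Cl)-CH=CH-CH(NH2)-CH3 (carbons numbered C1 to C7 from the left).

C1 sp, C2 sp, C3 sp3, C4 sp2, C5 sp2, C6 sp3, C7 sp3

C1 is sp: 2 σ bonds, plus two π bonds, 2 electron-density regions.
C2: 2 σ bonds, plus two π bonds; 2 regions of electron density → sp.
C3 is sp3: 4 σ bonds, 4 electron-density regions.
C4: 3 σ bonds, plus one π bond — 3 electron domains, sp2.
C5 is sp2: 3 σ bonds, plus one π bond, 3 electron-density regions.
C6: 4 σ bonds — 4 electron domains, sp3.
C7: 4 σ bonds; 4 regions of electron density → sp3.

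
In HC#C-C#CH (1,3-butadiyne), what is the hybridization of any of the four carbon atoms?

Every carbon is part of a C≡C triple bond: two σ regions → sp.

sp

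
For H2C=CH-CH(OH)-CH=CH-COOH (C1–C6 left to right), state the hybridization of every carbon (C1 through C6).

C1 (3 σ bonds, plus one π bond) has steric number 3: sp2.
C2: 3 σ bonds, plus one π bond — 3 electron domains, sp2.
C3 has 4 σ bonds: steric number 4 → sp3.
C4 carries 3 σ bonds, plus one π bond, giving a steric number of 3, so it is sp2.
C5 has 3 σ bonds, plus one π bond: steric number 3 → sp2.
C6 — 3 σ bonds, plus one π bond. Steric number 3, so sp2.

C1 sp2, C2 sp2, C3 sp3, C4 sp2, C5 sp2, C6 sp2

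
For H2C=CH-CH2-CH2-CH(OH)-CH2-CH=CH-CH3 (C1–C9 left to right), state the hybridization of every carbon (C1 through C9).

C1 — 3 σ bonds, plus one π bond. Steric number 3, so sp2.
C2 has 3 σ bonds, plus one π bond: steric number 3 → sp2.
C3 has 4 σ bonds: steric number 4 → sp3.
C4 — 4 σ bonds. Steric number 4, so sp3.
C5 has 4 σ bonds: steric number 4 → sp3.
C6 has 4 σ bonds: steric number 4 → sp3.
C7 has 3 σ bonds, plus one π bond: steric number 3 → sp2.
C8 carries 3 σ bonds, plus one π bond, giving a steric number of 3, so it is sp2.
C9: 4 σ bonds — 4 electron domains, sp3.

C1 sp2, C2 sp2, C3 sp3, C4 sp3, C5 sp3, C6 sp3, C7 sp2, C8 sp2, C9 sp3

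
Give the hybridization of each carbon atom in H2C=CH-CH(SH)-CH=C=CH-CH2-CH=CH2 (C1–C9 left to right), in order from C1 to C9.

C1 sp2, C2 sp2, C3 sp3, C4 sp2, C5 sp, C6 sp2, C7 sp3, C8 sp2, C9 sp2

C1 is sp2: 3 σ bonds, plus one π bond, 3 electron-density regions.
C2 has 3 σ bonds, plus one π bond: steric number 3 → sp2.
C3: 4 σ bonds; 4 regions of electron density → sp3.
C4 (3 σ bonds, plus one π bond) has steric number 3: sp2.
C5 — 2 σ bonds, plus two π bonds. Steric number 2, so sp.
C6 is sp2: 3 σ bonds, plus one π bond, 3 electron-density regions.
C7 — 4 σ bonds. Steric number 4, so sp3.
C8 carries 3 σ bonds, plus one π bond, giving a steric number of 3, so it is sp2.
C9 carries 3 σ bonds, plus one π bond, giving a steric number of 3, so it is sp2.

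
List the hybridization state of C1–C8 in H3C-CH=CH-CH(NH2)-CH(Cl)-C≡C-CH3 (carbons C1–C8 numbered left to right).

C1: 4 σ bonds; 4 regions of electron density → sp3.
C2 (3 σ bonds, plus one π bond) has steric number 3: sp2.
C3 (3 σ bonds, plus one π bond) has steric number 3: sp2.
C4 is sp3: 4 σ bonds, 4 electron-density regions.
C5 has 4 σ bonds: steric number 4 → sp3.
C6: 2 σ bonds, plus two π bonds; 2 regions of electron density → sp.
C7 is sp: 2 σ bonds, plus two π bonds, 2 electron-density regions.
C8 has 4 σ bonds: steric number 4 → sp3.

C1 sp3, C2 sp2, C3 sp2, C4 sp3, C5 sp3, C6 sp, C7 sp, C8 sp3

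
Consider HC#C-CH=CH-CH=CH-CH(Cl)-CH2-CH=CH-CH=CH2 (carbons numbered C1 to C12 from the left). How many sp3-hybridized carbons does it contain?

2

C1: sp
C2: sp
C3: sp2
C4: sp2
C5: sp2
C6: sp2
C7: sp3 ✓
C8: sp3 ✓
C9: sp2
C10: sp2
C11: sp2
C12: sp2
C7, C8 → 2 sp3 carbons.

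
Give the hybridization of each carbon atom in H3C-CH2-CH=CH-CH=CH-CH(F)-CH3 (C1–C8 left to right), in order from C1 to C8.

C1 sp3, C2 sp3, C3 sp2, C4 sp2, C5 sp2, C6 sp2, C7 sp3, C8 sp3

C1 is sp3: 4 σ bonds, 4 electron-density regions.
C2 — 4 σ bonds. Steric number 4, so sp3.
C3 is sp2: 3 σ bonds, plus one π bond, 3 electron-density regions.
C4: 3 σ bonds, plus one π bond — 3 electron domains, sp2.
C5 has 3 σ bonds, plus one π bond: steric number 3 → sp2.
C6 (3 σ bonds, plus one π bond) has steric number 3: sp2.
C7 (4 σ bonds) has steric number 4: sp3.
C8 has 4 σ bonds: steric number 4 → sp3.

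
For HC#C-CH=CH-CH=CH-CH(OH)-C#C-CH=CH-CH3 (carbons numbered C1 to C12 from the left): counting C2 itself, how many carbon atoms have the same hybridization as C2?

4

C2 is sp (two π bonds).
C1: sp ✓
C2: sp ✓
C3: sp2
C4: sp2
C5: sp2
C6: sp2
C7: sp3
C8: sp ✓
C9: sp ✓
C10: sp2
C11: sp2
C12: sp3
4 carbons are sp.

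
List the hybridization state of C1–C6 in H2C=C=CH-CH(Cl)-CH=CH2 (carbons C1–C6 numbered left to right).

C1: 3 σ bonds, plus one π bond; 3 regions of electron density → sp2.
C2: 2 σ bonds, plus two π bonds; 2 regions of electron density → sp.
C3 — 3 σ bonds, plus one π bond. Steric number 3, so sp2.
C4 — 4 σ bonds. Steric number 4, so sp3.
C5: 3 σ bonds, plus one π bond — 3 electron domains, sp2.
C6: 3 σ bonds, plus one π bond; 3 regions of electron density → sp2.

C1 sp2, C2 sp, C3 sp2, C4 sp3, C5 sp2, C6 sp2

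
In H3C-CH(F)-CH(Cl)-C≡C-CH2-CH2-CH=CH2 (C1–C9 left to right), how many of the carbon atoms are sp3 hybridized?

C1: sp3 ✓
C2: sp3 ✓
C3: sp3 ✓
C4: sp
C5: sp
C6: sp3 ✓
C7: sp3 ✓
C8: sp2
C9: sp2
C1, C2, C3, C6, C7 → 5 sp3 carbons.

5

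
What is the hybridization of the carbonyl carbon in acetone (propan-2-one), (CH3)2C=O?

sp²

The carbonyl carbon: 3 σ bonds, plus one π bond; 3 regions of electron density → sp2.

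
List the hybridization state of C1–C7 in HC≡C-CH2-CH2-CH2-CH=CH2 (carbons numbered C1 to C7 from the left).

C1 sp, C2 sp, C3 sp3, C4 sp3, C5 sp3, C6 sp2, C7 sp2

C1: 2 σ bonds, plus two π bonds; 2 regions of electron density → sp.
C2 (2 σ bonds, plus two π bonds) has steric number 2: sp.
C3: 4 σ bonds; 4 regions of electron density → sp3.
C4 — 4 σ bonds. Steric number 4, so sp3.
C5 is sp3: 4 σ bonds, 4 electron-density regions.
C6 carries 3 σ bonds, plus one π bond, giving a steric number of 3, so it is sp2.
C7: 3 σ bonds, plus one π bond — 3 electron domains, sp2.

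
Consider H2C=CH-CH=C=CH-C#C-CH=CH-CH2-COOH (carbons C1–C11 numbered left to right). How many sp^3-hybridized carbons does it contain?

C1: sp2
C2: sp2
C3: sp2
C4: sp
C5: sp2
C6: sp
C7: sp
C8: sp2
C9: sp2
C10: sp3 ✓
C11: sp2
C10 → 1 sp3 carbon.

1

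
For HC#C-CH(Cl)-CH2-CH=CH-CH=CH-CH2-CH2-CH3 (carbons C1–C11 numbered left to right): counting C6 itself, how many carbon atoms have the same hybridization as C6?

4

C6 is sp2 (one π bond).
C1: sp
C2: sp
C3: sp3
C4: sp3
C5: sp2 ✓
C6: sp2 ✓
C7: sp2 ✓
C8: sp2 ✓
C9: sp3
C10: sp3
C11: sp3
4 carbons are sp2.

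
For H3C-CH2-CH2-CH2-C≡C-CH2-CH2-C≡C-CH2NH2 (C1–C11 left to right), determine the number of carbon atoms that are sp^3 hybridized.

C1: sp3 ✓
C2: sp3 ✓
C3: sp3 ✓
C4: sp3 ✓
C5: sp
C6: sp
C7: sp3 ✓
C8: sp3 ✓
C9: sp
C10: sp
C11: sp3 ✓
C1, C2, C3, C4, C7, C8, C11 → 7 sp3 carbons.

7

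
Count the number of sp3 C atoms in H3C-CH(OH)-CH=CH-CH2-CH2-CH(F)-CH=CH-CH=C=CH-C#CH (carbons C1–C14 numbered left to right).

C1: sp3 ✓
C2: sp3 ✓
C3: sp2
C4: sp2
C5: sp3 ✓
C6: sp3 ✓
C7: sp3 ✓
C8: sp2
C9: sp2
C10: sp2
C11: sp
C12: sp2
C13: sp
C14: sp
C1, C2, C5, C6, C7 → 5 sp3 carbons.

5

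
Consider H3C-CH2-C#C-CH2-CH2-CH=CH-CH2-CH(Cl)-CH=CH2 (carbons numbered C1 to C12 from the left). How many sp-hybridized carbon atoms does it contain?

2

C1: sp3
C2: sp3
C3: sp ✓
C4: sp ✓
C5: sp3
C6: sp3
C7: sp2
C8: sp2
C9: sp3
C10: sp3
C11: sp2
C12: sp2
C3, C4 → 2 sp carbons.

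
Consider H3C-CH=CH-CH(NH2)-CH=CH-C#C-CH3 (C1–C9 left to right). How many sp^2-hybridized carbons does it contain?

4

C1: sp3
C2: sp2 ✓
C3: sp2 ✓
C4: sp3
C5: sp2 ✓
C6: sp2 ✓
C7: sp
C8: sp
C9: sp3
C2, C3, C5, C6 → 4 sp2 carbons.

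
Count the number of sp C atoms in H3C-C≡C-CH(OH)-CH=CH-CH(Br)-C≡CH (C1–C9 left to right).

4

C1: sp3
C2: sp ✓
C3: sp ✓
C4: sp3
C5: sp2
C6: sp2
C7: sp3
C8: sp ✓
C9: sp ✓
C2, C3, C8, C9 → 4 sp carbons.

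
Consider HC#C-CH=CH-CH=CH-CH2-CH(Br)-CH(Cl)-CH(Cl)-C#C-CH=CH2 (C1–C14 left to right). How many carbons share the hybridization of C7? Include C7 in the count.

4

C7 is sp3 (only σ bonds).
C1: sp
C2: sp
C3: sp2
C4: sp2
C5: sp2
C6: sp2
C7: sp3 ✓
C8: sp3 ✓
C9: sp3 ✓
C10: sp3 ✓
C11: sp
C12: sp
C13: sp2
C14: sp2
4 carbons are sp3.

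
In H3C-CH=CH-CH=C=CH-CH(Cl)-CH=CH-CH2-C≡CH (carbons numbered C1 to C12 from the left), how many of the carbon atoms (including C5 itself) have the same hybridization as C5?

C5 is sp (two π bonds).
C1: sp3
C2: sp2
C3: sp2
C4: sp2
C5: sp ✓
C6: sp2
C7: sp3
C8: sp2
C9: sp2
C10: sp3
C11: sp ✓
C12: sp ✓
3 carbons are sp.

3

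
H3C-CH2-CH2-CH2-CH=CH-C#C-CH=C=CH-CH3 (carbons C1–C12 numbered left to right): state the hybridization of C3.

sp³

C3 — 4 σ bonds. Steric number 4, so sp3.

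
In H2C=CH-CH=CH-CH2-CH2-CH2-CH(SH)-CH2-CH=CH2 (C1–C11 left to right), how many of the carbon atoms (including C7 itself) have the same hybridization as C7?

5

C7 is sp3 (only σ bonds).
C1: sp2
C2: sp2
C3: sp2
C4: sp2
C5: sp3 ✓
C6: sp3 ✓
C7: sp3 ✓
C8: sp3 ✓
C9: sp3 ✓
C10: sp2
C11: sp2
5 carbons are sp3.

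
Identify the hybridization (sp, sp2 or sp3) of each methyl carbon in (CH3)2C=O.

Each methyl carbon is sp3: 4 σ bonds, 4 electron-density regions.

sp3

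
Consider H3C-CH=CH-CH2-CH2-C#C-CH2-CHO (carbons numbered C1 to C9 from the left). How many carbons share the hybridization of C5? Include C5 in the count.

4

C5 is sp3 (only σ bonds).
C1: sp3 ✓
C2: sp2
C3: sp2
C4: sp3 ✓
C5: sp3 ✓
C6: sp
C7: sp
C8: sp3 ✓
C9: sp2
4 carbons are sp3.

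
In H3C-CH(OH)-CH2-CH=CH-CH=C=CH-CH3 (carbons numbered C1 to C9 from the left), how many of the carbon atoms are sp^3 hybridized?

C1: sp3 ✓
C2: sp3 ✓
C3: sp3 ✓
C4: sp2
C5: sp2
C6: sp2
C7: sp
C8: sp2
C9: sp3 ✓
C1, C2, C3, C9 → 4 sp3 carbons.

4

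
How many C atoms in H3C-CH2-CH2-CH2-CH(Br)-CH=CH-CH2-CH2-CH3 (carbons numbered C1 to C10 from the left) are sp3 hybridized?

C1: sp3 ✓
C2: sp3 ✓
C3: sp3 ✓
C4: sp3 ✓
C5: sp3 ✓
C6: sp2
C7: sp2
C8: sp3 ✓
C9: sp3 ✓
C10: sp3 ✓
C1, C2, C3, C4, C5, C8, C9, C10 → 8 sp3 carbons.

8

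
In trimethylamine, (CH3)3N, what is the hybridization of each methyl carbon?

sp3

Each methyl carbon is sp3: 4 σ bonds, 4 electron-density regions.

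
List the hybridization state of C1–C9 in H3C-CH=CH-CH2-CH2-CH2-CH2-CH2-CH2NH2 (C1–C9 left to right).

C1: 4 σ bonds — 4 electron domains, sp3.
C2: 3 σ bonds, plus one π bond; 3 regions of electron density → sp2.
C3 (3 σ bonds, plus one π bond) has steric number 3: sp2.
C4: 4 σ bonds — 4 electron domains, sp3.
C5 (4 σ bonds) has steric number 4: sp3.
C6: 4 σ bonds; 4 regions of electron density → sp3.
C7: 4 σ bonds — 4 electron domains, sp3.
C8 carries 4 σ bonds, giving a steric number of 4, so it is sp3.
C9 — 4 σ bonds. Steric number 4, so sp3.

C1 sp3, C2 sp2, C3 sp2, C4 sp3, C5 sp3, C6 sp3, C7 sp3, C8 sp3, C9 sp3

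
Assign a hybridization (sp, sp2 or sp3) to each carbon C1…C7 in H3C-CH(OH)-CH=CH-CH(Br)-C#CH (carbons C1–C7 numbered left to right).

C1 sp3, C2 sp3, C3 sp2, C4 sp2, C5 sp3, C6 sp, C7 sp

C1 carries 4 σ bonds, giving a steric number of 4, so it is sp3.
C2 has 4 σ bonds: steric number 4 → sp3.
C3 carries 3 σ bonds, plus one π bond, giving a steric number of 3, so it is sp2.
C4 — 3 σ bonds, plus one π bond. Steric number 3, so sp2.
C5: 4 σ bonds — 4 electron domains, sp3.
C6: 2 σ bonds, plus two π bonds; 2 regions of electron density → sp.
C7: 2 σ bonds, plus two π bonds — 2 electron domains, sp.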